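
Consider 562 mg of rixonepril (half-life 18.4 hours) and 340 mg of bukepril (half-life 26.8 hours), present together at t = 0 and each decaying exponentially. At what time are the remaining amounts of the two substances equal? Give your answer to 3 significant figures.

42.6 hours

Set 562·(1/2)^(t/18.4) = 340·(1/2)^(t/26.8).
Taking log₂: log₂(562/340) = t·(1/18.4 − 1/26.8).
log₂(1.6529) = 0.72504; 1/18.4 − 1/26.8 = 0.017034.
t = 0.72504 / 0.017034 ≈ 42.563 hours.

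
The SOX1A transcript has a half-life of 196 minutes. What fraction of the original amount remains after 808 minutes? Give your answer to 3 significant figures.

0.0574

n = 808/196 ≈ 4.1224 half-lives.
Fraction remaining = (1/2)^4.1224 ≈ 0.057414.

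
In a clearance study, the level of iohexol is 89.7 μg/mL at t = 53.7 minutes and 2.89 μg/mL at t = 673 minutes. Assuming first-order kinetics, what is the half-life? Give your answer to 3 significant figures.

Over Δt = 673 − 53.7 = 619.3 minutes, the level fell by a factor of 89.7/2.89 ≈ 31.038.
n = log₂(31.038) ≈ 4.956 half-lives, so t½ = 619.3/4.956 ≈ 124.96 minutes.

125 minutes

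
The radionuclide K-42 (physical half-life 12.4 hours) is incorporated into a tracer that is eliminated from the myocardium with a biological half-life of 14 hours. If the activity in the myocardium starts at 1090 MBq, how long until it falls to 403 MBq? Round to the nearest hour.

1/t_eff = 1/t_phys + 1/t_biol = 1/12.4 + 1/14 = 0.15207 per hour.
t_eff = 12.4 × 14 / (12.4 + 14) ≈ 6.5758 hours.
n = log₂(1090/403) ≈ 1.4355; t = 1.4355 × 6.5758 ≈ 9.4393 hours.

9 hours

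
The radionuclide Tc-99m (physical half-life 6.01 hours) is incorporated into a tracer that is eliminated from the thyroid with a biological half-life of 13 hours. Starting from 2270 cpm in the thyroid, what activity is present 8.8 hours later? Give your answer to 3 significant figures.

515 cpm

1/t_eff = 1/t_phys + 1/t_biol = 1/6.01 + 1/13 = 0.24331 per hour.
t_eff = 6.01 × 13 / (6.01 + 13) ≈ 4.1099 hours.
Remaining = 2270 × (1/2)^(8.8/4.1099) = 2270 × (1/2)^2.1411 ≈ 514.61 cpm.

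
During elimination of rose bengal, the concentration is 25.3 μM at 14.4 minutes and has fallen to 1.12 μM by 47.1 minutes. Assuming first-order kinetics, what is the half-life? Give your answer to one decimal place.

7.3 minutes

Over Δt = 47.1 − 14.4 = 32.7 minutes, the level fell by a factor of 25.3/1.12 ≈ 22.589.
n = log₂(22.589) ≈ 4.4976 half-lives, so t½ = 32.7/4.4976 ≈ 7.2706 minutes.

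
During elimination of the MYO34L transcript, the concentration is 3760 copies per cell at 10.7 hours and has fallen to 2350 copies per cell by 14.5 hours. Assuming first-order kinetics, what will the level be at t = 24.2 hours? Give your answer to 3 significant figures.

708 copies per cell

Over Δt = 14.5 − 10.7 = 3.8 hours, the level fell by a factor of 3760/2350 ≈ 1.6.
n = log₂(1.6) ≈ 0.67807 half-lives, so t½ = 3.8/0.67807 ≈ 5.6041 hours.
From t = 14.5 to t = 24.2: 2350 × (1/2)^((24.2−14.5)/5.6041) ≈ 707.99 copies per cell.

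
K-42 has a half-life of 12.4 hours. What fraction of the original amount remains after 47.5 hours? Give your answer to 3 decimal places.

n = 47.5/12.4 ≈ 3.8306 half-lives.
Fraction remaining = (1/2)^3.8306 ≈ 0.070285.

0.070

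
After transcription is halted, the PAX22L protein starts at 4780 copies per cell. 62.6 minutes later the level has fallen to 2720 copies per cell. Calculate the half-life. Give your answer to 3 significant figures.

77.0 minutes

A/A₀ = 2720/4780 ≈ 0.56904.
n = log₂(1.7574) ≈ 0.8134 half-lives elapsed in 62.6 minutes.
t½ = 62.6/0.8134 ≈ 76.961 minutes.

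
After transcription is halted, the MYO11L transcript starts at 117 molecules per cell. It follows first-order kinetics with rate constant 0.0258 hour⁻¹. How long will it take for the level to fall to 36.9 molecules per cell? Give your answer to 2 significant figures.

45 hours

t½ = ln 2 / λ = 0.69315 / 0.0258 ≈ 26.866 hours.
Fraction remaining = 36.9/117 ≈ 0.31538.
n = log₂(117/36.9) = ln(3.1707)/ln 2 ≈ 1.6648 half-lives.
t = n × t½ = 1.6648 × 26.866 ≈ 44.727 hours.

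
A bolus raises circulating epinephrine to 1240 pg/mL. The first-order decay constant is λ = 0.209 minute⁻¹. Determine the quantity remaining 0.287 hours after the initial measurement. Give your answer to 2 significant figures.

34 pg/mL

t½ = ln 2 / λ = 0.69315 / 0.209 ≈ 3.3165 minutes.
Convert the elapsed time: 0.287 hours = 17.22 minutes.
Number of half-lives: n = 17.22/3.3165 ≈ 5.1922.
Remaining = 1240 × (1/2)^5.1922 = 1240 × 0.027352 ≈ 33.916 pg/mL.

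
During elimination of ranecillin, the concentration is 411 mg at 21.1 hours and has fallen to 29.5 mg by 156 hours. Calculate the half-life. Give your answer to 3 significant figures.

35.5 hours

Over Δt = 156 − 21.1 = 134.9 hours, the level fell by a factor of 411/29.5 ≈ 13.932.
n = log₂(13.932) ≈ 3.8004 half-lives, so t½ = 134.9/3.8004 ≈ 35.497 hours.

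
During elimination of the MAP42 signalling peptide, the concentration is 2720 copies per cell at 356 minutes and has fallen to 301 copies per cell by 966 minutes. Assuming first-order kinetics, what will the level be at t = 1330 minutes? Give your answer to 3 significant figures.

Over Δt = 966 − 356 = 610 minutes, the level fell by a factor of 2720/301 ≈ 9.0365.
n = log₂(9.0365) ≈ 3.1758 half-lives, so t½ = 610/3.1758 ≈ 192.08 minutes.
From t = 966 to t = 1330: 301 × (1/2)^((1330−966)/192.08) ≈ 80.928 copies per cell.

80.9 copies per cell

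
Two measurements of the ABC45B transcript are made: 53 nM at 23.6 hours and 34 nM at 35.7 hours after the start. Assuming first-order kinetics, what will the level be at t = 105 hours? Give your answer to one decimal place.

2.7 nM

Over Δt = 35.7 − 23.6 = 12.1 hours, the level fell by a factor of 53/34 ≈ 1.5588.
n = log₂(1.5588) ≈ 0.64046 half-lives, so t½ = 12.1/0.64046 ≈ 18.893 hours.
From t = 35.7 to t = 105: 34 × (1/2)^((105−35.7)/18.893) ≈ 2.6747 nM.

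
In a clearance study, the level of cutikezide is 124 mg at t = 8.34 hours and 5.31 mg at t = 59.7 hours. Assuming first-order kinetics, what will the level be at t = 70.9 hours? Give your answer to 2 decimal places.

Over Δt = 59.7 − 8.34 = 51.36 hours, the level fell by a factor of 124/5.31 ≈ 23.352.
n = log₂(23.352) ≈ 4.5455 half-lives, so t½ = 51.36/4.5455 ≈ 11.299 hours.
From t = 59.7 to t = 70.9: 5.31 × (1/2)^((70.9−59.7)/11.299) ≈ 2.6712 mg.

2.67 mg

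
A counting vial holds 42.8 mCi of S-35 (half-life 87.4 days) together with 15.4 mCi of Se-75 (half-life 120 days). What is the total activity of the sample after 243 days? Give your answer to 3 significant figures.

10.0 mCi

S-35: 42.8 × (1/2)^(243/87.4) = 42.8 × (1/2)^2.7803 ≈ 6.2299 mCi.
Se-75: 15.4 × (1/2)^(243/120) = 15.4 × (1/2)^2.025 ≈ 3.7839 mCi.
Total = 6.2299 + 3.7839 ≈ 10.014 mCi.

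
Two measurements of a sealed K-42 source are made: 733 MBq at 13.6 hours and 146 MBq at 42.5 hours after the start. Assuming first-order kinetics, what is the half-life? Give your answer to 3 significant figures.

12.4 hours

Over Δt = 42.5 − 13.6 = 28.9 hours, the level fell by a factor of 733/146 ≈ 5.0205.
n = log₂(5.0205) ≈ 2.3278 half-lives, so t½ = 28.9/2.3278 ≈ 12.415 hours.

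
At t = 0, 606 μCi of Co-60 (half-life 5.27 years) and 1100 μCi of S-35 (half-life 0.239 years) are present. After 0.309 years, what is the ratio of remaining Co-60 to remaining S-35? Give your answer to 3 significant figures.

1.30

Co-60: 606 × (1/2)^(0.309/5.27) = 606 × (1/2)^0.058634 ≈ 581.86 μCi.
S-35: 1100 × (1/2)^(0.309/0.239) = 1100 × (1/2)^1.2929 ≈ 448.95 μCi.
Ratio ≈ 581.86 / 448.95 ≈ 1.2961.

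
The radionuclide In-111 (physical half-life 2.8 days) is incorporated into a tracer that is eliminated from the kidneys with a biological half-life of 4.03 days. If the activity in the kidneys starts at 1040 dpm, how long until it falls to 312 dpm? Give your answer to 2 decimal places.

1/t_eff = 1/t_phys + 1/t_biol = 1/2.8 + 1/4.03 = 0.60528 per day.
t_eff = 2.8 × 4.03 / (2.8 + 4.03) ≈ 1.6521 days.
n = log₂(1040/312) ≈ 1.737; t = 1.737 × 1.6521 ≈ 2.8697 days.

2.87 days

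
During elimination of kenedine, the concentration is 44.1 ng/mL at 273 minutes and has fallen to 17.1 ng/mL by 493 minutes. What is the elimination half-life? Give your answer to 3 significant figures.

Over Δt = 493 − 273 = 220 minutes, the level fell by a factor of 44.1/17.1 ≈ 2.5789.
n = log₂(2.5789) ≈ 1.3668 half-lives, so t½ = 220/1.3668 ≈ 160.96 minutes.

161 minutes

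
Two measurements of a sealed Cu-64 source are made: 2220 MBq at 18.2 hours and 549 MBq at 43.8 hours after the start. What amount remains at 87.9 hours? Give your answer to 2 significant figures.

49 MBq

Over Δt = 43.8 − 18.2 = 25.6 hours, the level fell by a factor of 2220/549 ≈ 4.0437.
n = log₂(4.0437) ≈ 2.0157 half-lives, so t½ = 25.6/2.0157 ≈ 12.7 hours.
From t = 43.8 to t = 87.9: 549 × (1/2)^((87.9−43.8)/12.7) ≈ 49.465 MBq.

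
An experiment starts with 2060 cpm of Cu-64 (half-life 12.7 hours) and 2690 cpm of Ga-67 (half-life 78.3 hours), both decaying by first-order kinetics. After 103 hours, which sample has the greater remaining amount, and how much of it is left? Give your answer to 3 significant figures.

Cu-64: 2060 × (1/2)^8.1102 ≈ 7.4549 cpm.
Ga-67: 2690 × (1/2)^1.3155 ≈ 1080.8 cpm.
Ga-67 has more remaining, at ≈ 1080.8 cpm.

Ga-67, 1080 cpm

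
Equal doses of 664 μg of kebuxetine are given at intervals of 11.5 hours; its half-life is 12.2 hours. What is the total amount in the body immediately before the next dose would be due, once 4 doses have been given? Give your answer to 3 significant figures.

667 μg

The 4 doses were given 46, 34.5, 23, 11.5 hours ago.
Total = 664·(1/2)^(46/12.2) + 664·(1/2)^(34.5/12.2) + 664·(1/2)^(23/12.2) + 664·(1/2)^(11.5/12.2)
      = 48.656 + 93.518 + 179.74 + 345.47 ≈ 667.39 μg.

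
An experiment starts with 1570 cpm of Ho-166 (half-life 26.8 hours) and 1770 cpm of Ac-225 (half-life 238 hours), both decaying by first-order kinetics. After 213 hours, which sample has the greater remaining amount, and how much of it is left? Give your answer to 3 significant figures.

Ho-166: 1570 × (1/2)^7.9478 ≈ 6.3589 cpm.
Ac-225: 1770 × (1/2)^0.89496 ≈ 951.84 cpm.
Ac-225 has more remaining, at ≈ 951.84 cpm.

Ac-225, 952 cpm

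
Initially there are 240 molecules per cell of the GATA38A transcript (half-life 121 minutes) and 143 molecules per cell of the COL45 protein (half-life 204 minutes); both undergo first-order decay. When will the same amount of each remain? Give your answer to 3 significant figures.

222 minutes

Set 240·(1/2)^(t/121) = 143·(1/2)^(t/204).
Taking log₂: log₂(240/143) = t·(1/121 − 1/204).
log₂(1.6783) = 0.74702; 1/121 − 1/204 = 0.0033625.
t = 0.74702 / 0.0033625 ≈ 222.16 minutes.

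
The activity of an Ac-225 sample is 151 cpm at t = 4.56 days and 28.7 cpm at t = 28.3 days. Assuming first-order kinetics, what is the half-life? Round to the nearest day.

10 days

Over Δt = 28.3 − 4.56 = 23.74 days, the level fell by a factor of 151/28.7 ≈ 5.2613.
n = log₂(5.2613) ≈ 2.3954 half-lives, so t½ = 23.74/2.3954 ≈ 9.9106 days.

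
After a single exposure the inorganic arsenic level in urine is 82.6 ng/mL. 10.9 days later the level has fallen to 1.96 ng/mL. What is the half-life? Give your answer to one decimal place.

A/A₀ = 1.96/82.6 ≈ 0.023729.
n = log₂(42.143) ≈ 5.3972 half-lives elapsed in 10.9 days.
t½ = 10.9/5.3972 ≈ 2.0196 days.

2.0 days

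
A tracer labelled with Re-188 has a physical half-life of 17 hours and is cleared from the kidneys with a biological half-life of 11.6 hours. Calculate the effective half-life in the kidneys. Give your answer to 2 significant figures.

1/t_eff = 1/t_phys + 1/t_biol = 1/17 + 1/11.6 = 0.14503 per hour.
t_eff = 17 × 11.6 / (17 + 11.6) ≈ 6.8951 hours.

6.9 hours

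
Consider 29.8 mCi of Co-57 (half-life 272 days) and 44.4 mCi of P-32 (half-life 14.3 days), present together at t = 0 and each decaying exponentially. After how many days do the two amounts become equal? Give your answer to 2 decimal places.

Set 29.8·(1/2)^(t/272) = 44.4·(1/2)^(t/14.3).
Taking log₂: log₂(29.8/44.4) = t·(1/272 − 1/14.3).
log₂(0.67117) = -0.57525; 1/272 − 1/14.3 = -0.066254.
t = -0.57525 / -0.066254 ≈ 8.6825 days.

8.68 days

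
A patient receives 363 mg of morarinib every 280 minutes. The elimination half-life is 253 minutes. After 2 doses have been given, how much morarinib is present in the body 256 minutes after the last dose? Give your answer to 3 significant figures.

The 2 doses were given 536, 256 minutes ago.
Total = 363·(1/2)^(536/253) + 363·(1/2)^(256/253)
      = 83.589 + 180.01 ≈ 263.6 mg.

264 mg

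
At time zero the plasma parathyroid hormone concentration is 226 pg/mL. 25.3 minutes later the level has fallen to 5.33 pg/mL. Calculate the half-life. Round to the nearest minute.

A/A₀ = 5.33/226 ≈ 0.023584.
n = log₂(42.402) ≈ 5.406 half-lives elapsed in 25.3 minutes.
t½ = 25.3/5.406 ≈ 4.6799 minutes.

5 minutes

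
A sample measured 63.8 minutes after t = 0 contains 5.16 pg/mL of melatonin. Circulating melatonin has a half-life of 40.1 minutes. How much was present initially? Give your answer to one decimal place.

15.5 pg/mL

Number of half-lives elapsed: n = 63.8/40.1 ≈ 1.591.
A₀ = A × 2^n = 5.16 × 2^1.591 = 5.16 × 3.0126 ≈ 15.545 pg/mL.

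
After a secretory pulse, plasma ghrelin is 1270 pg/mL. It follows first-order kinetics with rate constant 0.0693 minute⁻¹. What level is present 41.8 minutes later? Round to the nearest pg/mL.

70 pg/mL

t½ = ln 2 / λ = 0.69315 / 0.0693 ≈ 10.002 minutes.
Number of half-lives: n = 41.8/10.002 ≈ 4.1791.
Remaining = 1270 × (1/2)^4.1791 = 1270 × 0.055203 ≈ 70.108 pg/mL.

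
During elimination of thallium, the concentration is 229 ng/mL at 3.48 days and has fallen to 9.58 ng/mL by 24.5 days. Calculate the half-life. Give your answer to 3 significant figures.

Over Δt = 24.5 − 3.48 = 21.02 days, the level fell by a factor of 229/9.58 ≈ 23.904.
n = log₂(23.904) ≈ 4.5792 half-lives, so t½ = 21.02/4.5792 ≈ 4.5903 days.

4.59 days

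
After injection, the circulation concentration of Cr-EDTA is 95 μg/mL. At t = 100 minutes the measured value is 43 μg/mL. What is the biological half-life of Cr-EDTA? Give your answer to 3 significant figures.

87.4 minutes

A/A₀ = 43/95 ≈ 0.45263.
n = log₂(2.2093) ≈ 1.1436 half-lives elapsed in 100 minutes.
t½ = 100/1.1436 ≈ 87.444 minutes.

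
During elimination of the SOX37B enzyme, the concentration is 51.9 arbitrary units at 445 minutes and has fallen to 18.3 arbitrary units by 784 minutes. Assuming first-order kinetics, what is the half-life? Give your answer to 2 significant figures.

Over Δt = 784 − 445 = 339 minutes, the level fell by a factor of 51.9/18.3 ≈ 2.8361.
n = log₂(2.8361) ≈ 1.5039 half-lives, so t½ = 339/1.5039 ≈ 225.42 minutes.

230 minutes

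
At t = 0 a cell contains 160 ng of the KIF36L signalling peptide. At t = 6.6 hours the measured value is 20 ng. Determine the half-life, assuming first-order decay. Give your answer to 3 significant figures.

A/A₀ = 20/160 ≈ 0.125.
n = log₂(8) ≈ 3 half-lives elapsed in 6.6 hours.
t½ = 6.6/3 ≈ 2.2 hours.

2.20 hours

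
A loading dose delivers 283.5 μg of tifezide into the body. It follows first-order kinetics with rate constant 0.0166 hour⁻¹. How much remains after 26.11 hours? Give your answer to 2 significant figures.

t½ = ln 2 / λ = 0.69315 / 0.0166 ≈ 41.756 hours.
Number of half-lives: n = 26.11/41.756 ≈ 0.6253.
Remaining = 283.5 × (1/2)^0.6253 = 283.5 × 0.64828 ≈ 183.79 μg.

180 μg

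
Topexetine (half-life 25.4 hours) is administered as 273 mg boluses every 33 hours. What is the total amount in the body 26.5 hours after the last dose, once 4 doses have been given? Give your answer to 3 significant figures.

217 mg

The 4 doses were given 125.5, 92.5, 59.5, 26.5 hours ago.
Total = 273·(1/2)^(125.5/25.4) + 273·(1/2)^(92.5/25.4) + 273·(1/2)^(59.5/25.4) + 273·(1/2)^(26.5/25.4)
      = 8.8877 + 21.872 + 53.826 + 132.46 ≈ 217.05 mg.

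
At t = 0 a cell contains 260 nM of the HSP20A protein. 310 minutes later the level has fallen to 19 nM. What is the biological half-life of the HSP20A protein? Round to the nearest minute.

A/A₀ = 19/260 ≈ 0.073077.
n = log₂(13.684) ≈ 3.7744 half-lives elapsed in 310 minutes.
t½ = 310/3.7744 ≈ 82.131 minutes.

82 minutes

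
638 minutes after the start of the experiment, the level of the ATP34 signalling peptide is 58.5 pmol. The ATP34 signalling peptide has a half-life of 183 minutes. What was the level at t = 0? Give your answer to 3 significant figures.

656 pmol

Number of half-lives elapsed: n = 638/183 ≈ 3.4863.
A₀ = A × 2^n = 58.5 × 2^3.4863 = 58.5 × 11.207 ≈ 655.61 pmol.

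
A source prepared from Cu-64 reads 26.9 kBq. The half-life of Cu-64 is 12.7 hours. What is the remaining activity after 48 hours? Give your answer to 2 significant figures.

2.0 kBq

Number of half-lives: n = 48/12.7 ≈ 3.7795.
Remaining = 26.9 × (1/2)^3.7795 = 26.9 × 0.07282 ≈ 1.9588 kBq.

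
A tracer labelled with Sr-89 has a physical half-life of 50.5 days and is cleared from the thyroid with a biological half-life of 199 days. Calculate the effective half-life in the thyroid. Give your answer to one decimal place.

40.3 days

1/t_eff = 1/t_phys + 1/t_biol = 1/50.5 + 1/199 = 0.024827 per day.
t_eff = 50.5 × 199 / (50.5 + 199) ≈ 40.279 days.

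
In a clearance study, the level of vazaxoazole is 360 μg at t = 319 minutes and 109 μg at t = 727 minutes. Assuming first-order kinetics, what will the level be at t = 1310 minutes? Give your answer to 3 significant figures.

Over Δt = 727 − 319 = 408 minutes, the level fell by a factor of 360/109 ≈ 3.3028.
n = log₂(3.3028) ≈ 1.7237 half-lives, so t½ = 408/1.7237 ≈ 236.7 minutes.
From t = 727 to t = 1310: 109 × (1/2)^((1310−727)/236.7) ≈ 19.769 μg.

19.8 μg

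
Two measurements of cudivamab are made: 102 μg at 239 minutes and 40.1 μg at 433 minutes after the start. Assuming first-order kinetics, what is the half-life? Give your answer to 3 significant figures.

144 minutes

Over Δt = 433 − 239 = 194 minutes, the level fell by a factor of 102/40.1 ≈ 2.5436.
n = log₂(2.5436) ≈ 1.3469 half-lives, so t½ = 194/1.3469 ≈ 144.03 minutes.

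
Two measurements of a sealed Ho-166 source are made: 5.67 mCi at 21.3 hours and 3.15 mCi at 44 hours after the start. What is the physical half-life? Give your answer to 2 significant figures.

Over Δt = 44 − 21.3 = 22.7 hours, the level fell by a factor of 5.67/3.15 ≈ 1.8.
n = log₂(1.8) ≈ 0.848 half-lives, so t½ = 22.7/0.848 ≈ 26.769 hours.

27 hours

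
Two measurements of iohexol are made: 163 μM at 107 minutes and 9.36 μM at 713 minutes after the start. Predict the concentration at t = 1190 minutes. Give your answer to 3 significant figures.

0.987 μM

Over Δt = 713 − 107 = 606 minutes, the level fell by a factor of 163/9.36 ≈ 17.415.
n = log₂(17.415) ≈ 4.1222 half-lives, so t½ = 606/4.1222 ≈ 147.01 minutes.
From t = 713 to t = 1190: 9.36 × (1/2)^((1190−713)/147.01) ≈ 0.98746 μM.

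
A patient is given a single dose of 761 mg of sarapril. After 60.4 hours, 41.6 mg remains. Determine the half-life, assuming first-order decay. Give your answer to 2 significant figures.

14 hours

A/A₀ = 41.6/761 ≈ 0.054665.
n = log₂(18.293) ≈ 4.1932 half-lives elapsed in 60.4 hours.
t½ = 60.4/4.1932 ≈ 14.404 hours.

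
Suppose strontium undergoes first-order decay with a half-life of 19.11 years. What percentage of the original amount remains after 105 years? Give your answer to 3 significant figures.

2.22%

n = 105/19.11 ≈ 5.4945 half-lives.
Fraction remaining = (1/2)^5.4945 ≈ 0.022181, i.e. 2.2181%.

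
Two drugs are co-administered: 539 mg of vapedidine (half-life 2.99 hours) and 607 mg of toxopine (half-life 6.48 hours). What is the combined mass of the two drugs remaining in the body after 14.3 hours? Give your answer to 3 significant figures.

vapedidine: 539 × (1/2)^(14.3/2.99) = 539 × (1/2)^4.7826 ≈ 19.583 mg.
toxopine: 607 × (1/2)^(14.3/6.48) = 607 × (1/2)^2.2068 ≈ 131.49 mg.
Total = 19.583 + 131.49 ≈ 151.07 mg.

151 mg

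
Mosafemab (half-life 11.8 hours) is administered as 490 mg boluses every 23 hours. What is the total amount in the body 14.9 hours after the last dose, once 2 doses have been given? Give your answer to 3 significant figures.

257 mg

The 2 doses were given 37.9, 14.9 hours ago.
Total = 490·(1/2)^(37.9/11.8) + 490·(1/2)^(14.9/11.8)
      = 52.885 + 204.21 ≈ 257.1 mg.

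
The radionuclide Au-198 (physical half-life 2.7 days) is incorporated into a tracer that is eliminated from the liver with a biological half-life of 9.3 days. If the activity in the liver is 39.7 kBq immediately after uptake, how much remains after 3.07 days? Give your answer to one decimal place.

14.4 kBq

1/t_eff = 1/t_phys + 1/t_biol = 1/2.7 + 1/9.3 = 0.4779 per day.
t_eff = 2.7 × 9.3 / (2.7 + 9.3) ≈ 2.0925 days.
Remaining = 39.7 × (1/2)^(3.07/2.0925) = 39.7 × (1/2)^1.4671 ≈ 14.359 kBq.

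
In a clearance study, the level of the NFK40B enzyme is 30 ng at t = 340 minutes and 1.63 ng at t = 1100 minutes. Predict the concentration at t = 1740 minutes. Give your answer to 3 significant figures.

0.140 ng

Over Δt = 1100 − 340 = 760 minutes, the level fell by a factor of 30/1.63 ≈ 18.405.
n = log₂(18.405) ≈ 4.202 half-lives, so t½ = 760/4.202 ≈ 180.87 minutes.
From t = 1100 to t = 1740: 1.63 × (1/2)^((1740−1100)/180.87) ≈ 0.14028 ng.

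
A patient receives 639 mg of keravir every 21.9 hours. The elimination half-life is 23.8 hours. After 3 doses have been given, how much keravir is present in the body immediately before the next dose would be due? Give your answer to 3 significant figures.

The 3 doses were given 65.7, 43.8, 21.9 hours ago.
Total = 639·(1/2)^(65.7/23.8) + 639·(1/2)^(43.8/23.8) + 639·(1/2)^(21.9/23.8)
      = 94.299 + 178.45 + 337.68 ≈ 610.42 mg.

610 mg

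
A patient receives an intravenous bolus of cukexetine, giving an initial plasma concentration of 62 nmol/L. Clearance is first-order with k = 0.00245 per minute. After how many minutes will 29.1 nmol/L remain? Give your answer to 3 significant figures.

309 minutes

t½ = ln 2 / k = 0.69315 / 0.00245 ≈ 282.92 minutes.
Fraction remaining = 29.1/62 ≈ 0.46935.
n = log₂(62/29.1) = ln(2.1306)/ln 2 ≈ 1.0912 half-lives.
t = n × t½ = 1.0912 × 282.92 ≈ 308.73 minutes.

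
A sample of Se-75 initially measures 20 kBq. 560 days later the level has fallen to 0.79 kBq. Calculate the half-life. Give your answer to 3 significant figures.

120 days

A/A₀ = 0.79/20 ≈ 0.0395.
n = log₂(25.316) ≈ 4.662 half-lives elapsed in 560 days.
t½ = 560/4.662 ≈ 120.12 days.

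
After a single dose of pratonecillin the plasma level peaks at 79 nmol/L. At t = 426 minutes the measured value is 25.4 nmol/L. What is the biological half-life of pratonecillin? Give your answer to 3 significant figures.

260 minutes

A/A₀ = 25.4/79 ≈ 0.32152.
n = log₂(3.1102) ≈ 1.637 half-lives elapsed in 426 minutes.
t½ = 426/1.637 ≈ 260.23 minutes.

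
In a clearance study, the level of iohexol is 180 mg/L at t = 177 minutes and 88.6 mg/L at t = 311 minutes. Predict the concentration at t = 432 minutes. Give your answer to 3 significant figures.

Over Δt = 311 − 177 = 134 minutes, the level fell by a factor of 180/88.6 ≈ 2.0316.
n = log₂(2.0316) ≈ 1.0226 half-lives, so t½ = 134/1.0226 ≈ 131.04 minutes.
From t = 311 to t = 432: 88.6 × (1/2)^((432−311)/131.04) ≈ 46.715 mg/L.

46.7 mg/L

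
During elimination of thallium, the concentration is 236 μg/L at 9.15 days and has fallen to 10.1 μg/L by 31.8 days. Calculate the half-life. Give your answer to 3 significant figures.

4.98 days

Over Δt = 31.8 − 9.15 = 22.65 days, the level fell by a factor of 236/10.1 ≈ 23.366.
n = log₂(23.366) ≈ 4.5464 half-lives, so t½ = 22.65/4.5464 ≈ 4.982 days.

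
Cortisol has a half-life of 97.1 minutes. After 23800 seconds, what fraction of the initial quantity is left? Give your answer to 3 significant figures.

23800 seconds = 396.667 minutes.
n = 396.667/97.1 ≈ 4.0851 half-lives.
Fraction remaining = (1/2)^4.0851 ≈ 0.058918.

0.0589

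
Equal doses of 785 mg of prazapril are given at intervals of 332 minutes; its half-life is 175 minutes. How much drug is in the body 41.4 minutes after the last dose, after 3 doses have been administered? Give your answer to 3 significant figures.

The 3 doses were given 705.4, 373.4, 41.4 minutes ago.
Total = 785·(1/2)^(705.4/175) + 785·(1/2)^(373.4/175) + 785·(1/2)^(41.4/175)
      = 48.024 + 178.88 + 666.28 ≈ 893.18 mg.

893 mg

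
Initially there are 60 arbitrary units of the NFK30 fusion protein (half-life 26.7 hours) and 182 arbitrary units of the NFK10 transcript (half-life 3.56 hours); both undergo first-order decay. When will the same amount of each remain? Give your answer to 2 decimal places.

Set 60·(1/2)^(t/26.7) = 182·(1/2)^(t/3.56).
Taking log₂: log₂(60/182) = t·(1/26.7 − 1/3.56).
log₂(0.32967) = -1.6009; 1/26.7 − 1/3.56 = -0.24345.
t = -1.6009 / -0.24345 ≈ 6.576 hours.

6.58 hours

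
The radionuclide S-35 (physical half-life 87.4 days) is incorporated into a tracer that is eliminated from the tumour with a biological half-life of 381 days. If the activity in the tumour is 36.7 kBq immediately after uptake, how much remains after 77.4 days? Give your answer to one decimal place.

1/t_eff = 1/t_phys + 1/t_biol = 1/87.4 + 1/381 = 0.014066 per day.
t_eff = 87.4 × 381 / (87.4 + 381) ≈ 71.092 days.
Remaining = 36.7 × (1/2)^(77.4/71.092) = 36.7 × (1/2)^1.0887 ≈ 17.255 kBq.

17.3 kBq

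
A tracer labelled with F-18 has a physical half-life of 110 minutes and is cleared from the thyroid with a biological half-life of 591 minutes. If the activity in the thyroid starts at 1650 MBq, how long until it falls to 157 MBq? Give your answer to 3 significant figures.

1/t_eff = 1/t_phys + 1/t_biol = 1/110 + 1/591 = 0.010783 per minute.
t_eff = 110 × 591 / (110 + 591) ≈ 92.739 minutes.
n = log₂(1650/157) ≈ 3.3936; t = 3.3936 × 92.739 ≈ 314.72 minutes.

315 minutes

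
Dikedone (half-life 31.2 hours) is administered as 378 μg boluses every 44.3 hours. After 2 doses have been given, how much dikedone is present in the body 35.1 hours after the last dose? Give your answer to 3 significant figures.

238 μg

The 2 doses were given 79.4, 35.1 hours ago.
Total = 378·(1/2)^(79.4/31.2) + 378·(1/2)^(35.1/31.2)
      = 64.775 + 173.31 ≈ 238.09 μg.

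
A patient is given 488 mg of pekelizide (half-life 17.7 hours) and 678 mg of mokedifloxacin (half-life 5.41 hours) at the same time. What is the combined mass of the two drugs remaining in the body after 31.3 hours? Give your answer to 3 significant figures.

156 mg

pekelizide: 488 × (1/2)^(31.3/17.7) = 488 × (1/2)^1.7684 ≈ 143.25 mg.
mokedifloxacin: 678 × (1/2)^(31.3/5.41) = 678 × (1/2)^5.7856 ≈ 12.291 mg.
Total = 143.25 + 12.291 ≈ 155.54 mg.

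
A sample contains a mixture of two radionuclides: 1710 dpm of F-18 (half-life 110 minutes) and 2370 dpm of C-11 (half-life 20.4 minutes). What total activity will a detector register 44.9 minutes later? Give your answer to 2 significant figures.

1800 dpm

F-18: 1710 × (1/2)^(44.9/110) = 1710 × (1/2)^0.40818 ≈ 1288.6 dpm.
C-11: 2370 × (1/2)^(44.9/20.4) = 2370 × (1/2)^2.201 ≈ 515.45 dpm.
Total = 1288.6 + 515.45 ≈ 1804.1 dpm.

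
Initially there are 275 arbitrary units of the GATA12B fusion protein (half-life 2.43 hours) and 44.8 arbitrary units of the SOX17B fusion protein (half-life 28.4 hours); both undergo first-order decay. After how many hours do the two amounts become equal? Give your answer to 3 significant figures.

6.96 hours

Set 275·(1/2)^(t/2.43) = 44.8·(1/2)^(t/28.4).
Taking log₂: log₂(275/44.8) = t·(1/2.43 − 1/28.4).
log₂(6.1384) = 2.6179; 1/2.43 − 1/28.4 = 0.37631.
t = 2.6179 / 0.37631 ≈ 6.9566 hours.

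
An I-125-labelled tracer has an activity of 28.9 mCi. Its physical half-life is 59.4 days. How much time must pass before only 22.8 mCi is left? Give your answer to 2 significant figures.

Fraction remaining = 22.8/28.9 ≈ 0.78893.
n = log₂(28.9/22.8) = ln(1.2675)/ln 2 ≈ 0.34204 half-lives.
t = n × t½ = 0.34204 × 59.4 ≈ 20.317 days.

20 days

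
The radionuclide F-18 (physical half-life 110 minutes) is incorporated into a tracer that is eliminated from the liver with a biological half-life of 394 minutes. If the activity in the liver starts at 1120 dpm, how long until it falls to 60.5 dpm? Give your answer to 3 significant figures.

362 minutes

1/t_eff = 1/t_phys + 1/t_biol = 1/110 + 1/394 = 0.011629 per minute.
t_eff = 110 × 394 / (110 + 394) ≈ 85.992 minutes.
n = log₂(1120/60.5) ≈ 4.2104; t = 4.2104 × 85.992 ≈ 362.06 minutes.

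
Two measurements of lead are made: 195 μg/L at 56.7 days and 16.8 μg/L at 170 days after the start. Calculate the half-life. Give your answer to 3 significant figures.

Over Δt = 170 − 56.7 = 113.3 days, the level fell by a factor of 195/16.8 ≈ 11.607.
n = log₂(11.607) ≈ 3.5369 half-lives, so t½ = 113.3/3.5369 ≈ 32.033 days.

32.0 days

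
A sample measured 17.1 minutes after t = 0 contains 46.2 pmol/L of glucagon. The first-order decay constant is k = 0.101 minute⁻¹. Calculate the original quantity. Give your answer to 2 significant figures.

260 pmol/L

t½ = ln 2 / k = 0.69315 / 0.101 ≈ 6.8628 minutes.
Number of half-lives elapsed: n = 17.1/6.8628 ≈ 2.4917.
A₀ = A × 2^n = 46.2 × 2^2.4917 = 46.2 × 5.6243 ≈ 259.84 pmol/L.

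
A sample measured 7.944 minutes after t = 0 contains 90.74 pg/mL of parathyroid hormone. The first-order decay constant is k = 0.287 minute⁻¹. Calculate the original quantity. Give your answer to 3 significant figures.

887 pg/mL

t½ = ln 2 / k = 0.69315 / 0.287 ≈ 2.4151 minutes.
Number of half-lives elapsed: n = 7.944/2.4151 ≈ 3.2892.
A₀ = A × 2^n = 90.74 × 2^3.2892 = 90.74 × 9.776 ≈ 887.07 pg/mL.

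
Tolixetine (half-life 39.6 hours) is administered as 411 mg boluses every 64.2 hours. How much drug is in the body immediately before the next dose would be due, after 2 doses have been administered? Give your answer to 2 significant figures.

180 mg

The 2 doses were given 128.4, 64.2 hours ago.
Total = 411·(1/2)^(128.4/39.6) + 411·(1/2)^(64.2/39.6)
      = 43.429 + 133.6 ≈ 177.03 mg.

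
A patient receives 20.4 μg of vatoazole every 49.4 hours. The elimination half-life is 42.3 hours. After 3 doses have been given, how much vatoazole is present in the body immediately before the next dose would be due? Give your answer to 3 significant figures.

14.9 μg

The 3 doses were given 148.2, 98.8, 49.4 hours ago.
Total = 20.4·(1/2)^(148.2/42.3) + 20.4·(1/2)^(98.8/42.3) + 20.4·(1/2)^(49.4/42.3)
      = 1.7987 + 4.0412 + 9.0797 ≈ 14.92 μg.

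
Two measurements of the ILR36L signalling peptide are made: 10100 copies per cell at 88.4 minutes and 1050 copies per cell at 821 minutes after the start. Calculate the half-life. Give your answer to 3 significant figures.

224 minutes

Over Δt = 821 − 88.4 = 732.6 minutes, the level fell by a factor of 10100/1050 ≈ 9.619.
n = log₂(9.619) ≈ 3.2659 half-lives, so t½ = 732.6/3.2659 ≈ 224.32 minutes.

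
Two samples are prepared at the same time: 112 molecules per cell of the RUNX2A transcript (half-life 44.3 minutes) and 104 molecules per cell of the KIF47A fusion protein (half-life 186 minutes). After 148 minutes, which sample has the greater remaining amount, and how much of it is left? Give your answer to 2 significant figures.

RUNX2A transcript: 112 × (1/2)^3.3409 ≈ 11.054 molecules per cell.
KIF47A fusion protein: 104 × (1/2)^0.7957 ≈ 59.911 molecules per cell.
KIF47A fusion protein has more remaining, at ≈ 59.911 molecules per cell.

KIF47A fusion protein, 60 molecules per cell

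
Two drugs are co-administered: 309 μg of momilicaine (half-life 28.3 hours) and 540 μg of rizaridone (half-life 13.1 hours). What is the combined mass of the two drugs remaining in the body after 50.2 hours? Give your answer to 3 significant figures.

128 μg

momilicaine: 309 × (1/2)^(50.2/28.3) = 309 × (1/2)^1.7739 ≈ 90.36 μg.
rizaridone: 540 × (1/2)^(50.2/13.1) = 540 × (1/2)^3.8321 ≈ 37.917 μg.
Total = 90.36 + 37.917 ≈ 128.28 μg.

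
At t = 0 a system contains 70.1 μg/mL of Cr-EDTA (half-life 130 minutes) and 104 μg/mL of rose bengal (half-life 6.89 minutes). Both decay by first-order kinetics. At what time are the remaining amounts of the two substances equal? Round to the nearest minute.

Set 70.1·(1/2)^(t/130) = 104·(1/2)^(t/6.89).
Taking log₂: log₂(70.1/104) = t·(1/130 − 1/6.89).
log₂(0.67404) = -0.5691; 1/130 − 1/6.89 = -0.13745.
t = -0.5691 / -0.13745 ≈ 4.1405 minutes.

4 minutes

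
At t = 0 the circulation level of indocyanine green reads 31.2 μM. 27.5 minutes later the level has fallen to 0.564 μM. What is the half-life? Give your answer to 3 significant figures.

A/A₀ = 0.564/31.2 ≈ 0.018077.
n = log₂(55.319) ≈ 5.7897 half-lives elapsed in 27.5 minutes.
t½ = 27.5/5.7897 ≈ 4.7498 minutes.

4.75 minutes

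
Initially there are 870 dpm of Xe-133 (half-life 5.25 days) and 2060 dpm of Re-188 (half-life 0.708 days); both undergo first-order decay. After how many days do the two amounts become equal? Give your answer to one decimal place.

Set 870·(1/2)^(t/5.25) = 2060·(1/2)^(t/0.708).
Taking log₂: log₂(870/2060) = t·(1/5.25 − 1/0.708).
log₂(0.42233) = -1.2436; 1/5.25 − 1/0.708 = -1.222.
t = -1.2436 / -1.222 ≈ 1.0177 days.

1.0 days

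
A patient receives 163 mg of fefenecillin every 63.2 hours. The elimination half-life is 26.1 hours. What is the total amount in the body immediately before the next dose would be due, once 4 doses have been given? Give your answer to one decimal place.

The 4 doses were given 252.8, 189.6, 126.4, 63.2 hours ago.
Total = 163·(1/2)^(252.8/26.1) + 163·(1/2)^(189.6/26.1) + 163·(1/2)^(126.4/26.1) + 163·(1/2)^(63.2/26.1)
      = 0.19791 + 1.0602 + 5.6797 + 30.427 ≈ 37.365 mg.

37.4 mg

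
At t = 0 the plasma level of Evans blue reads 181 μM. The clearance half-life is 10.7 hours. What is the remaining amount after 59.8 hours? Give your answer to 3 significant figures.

Number of half-lives: n = 59.8/10.7 ≈ 5.5888.
Remaining = 181 × (1/2)^5.5888 = 181 × 0.020778 ≈ 3.7609 μM.

3.76 μM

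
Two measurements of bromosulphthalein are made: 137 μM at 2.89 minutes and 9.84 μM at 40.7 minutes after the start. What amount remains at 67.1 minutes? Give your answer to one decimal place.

1.6 μM

Over Δt = 40.7 − 2.89 = 37.81 minutes, the level fell by a factor of 137/9.84 ≈ 13.923.
n = log₂(13.923) ≈ 3.7994 half-lives, so t½ = 37.81/3.7994 ≈ 9.9516 minutes.
From t = 40.7 to t = 67.1: 9.84 × (1/2)^((67.1−40.7)/9.9516) ≈ 1.5646 μM.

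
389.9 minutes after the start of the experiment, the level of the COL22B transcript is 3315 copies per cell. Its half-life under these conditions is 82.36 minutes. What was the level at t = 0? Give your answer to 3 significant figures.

88200 copies per cell

Number of half-lives elapsed: n = 389.9/82.36 ≈ 4.7341.
A₀ = A × 2^n = 3315 × 2^4.7341 = 3315 × 26.614 ≈ 88224 copies per cell.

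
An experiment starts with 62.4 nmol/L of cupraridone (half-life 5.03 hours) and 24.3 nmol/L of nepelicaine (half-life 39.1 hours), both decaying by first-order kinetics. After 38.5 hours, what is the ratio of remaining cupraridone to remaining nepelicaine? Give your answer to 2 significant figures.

0.025

cupraridone: 62.4 × (1/2)^(38.5/5.03) = 62.4 × (1/2)^7.6541 ≈ 0.3098 nmol/L.
nepelicaine: 24.3 × (1/2)^(38.5/39.1) = 24.3 × (1/2)^0.98465 ≈ 12.28 nmol/L.
Ratio ≈ 0.3098 / 12.28 ≈ 0.025228.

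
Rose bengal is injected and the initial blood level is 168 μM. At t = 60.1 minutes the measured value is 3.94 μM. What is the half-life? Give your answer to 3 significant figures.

11.1 minutes

A/A₀ = 3.94/168 ≈ 0.023452.
n = log₂(42.64) ≈ 5.4141 half-lives elapsed in 60.1 minutes.
t½ = 60.1/5.4141 ≈ 11.101 minutes.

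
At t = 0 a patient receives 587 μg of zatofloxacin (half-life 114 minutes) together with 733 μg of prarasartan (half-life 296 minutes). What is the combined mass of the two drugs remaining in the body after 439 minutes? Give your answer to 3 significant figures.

zatofloxacin: 587 × (1/2)^(439/114) = 587 × (1/2)^3.8509 ≈ 40.683 μg.
prarasartan: 733 × (1/2)^(439/296) = 733 × (1/2)^1.4831 ≈ 262.21 μg.
Total = 40.683 + 262.21 ≈ 302.89 μg.

303 μg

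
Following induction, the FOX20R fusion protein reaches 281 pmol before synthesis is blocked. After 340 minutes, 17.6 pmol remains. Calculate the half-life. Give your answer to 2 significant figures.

A/A₀ = 17.6/281 ≈ 0.062633.
n = log₂(15.966) ≈ 3.9969 half-lives elapsed in 340 minutes.
t½ = 340/3.9969 ≈ 85.065 minutes.

85 minutes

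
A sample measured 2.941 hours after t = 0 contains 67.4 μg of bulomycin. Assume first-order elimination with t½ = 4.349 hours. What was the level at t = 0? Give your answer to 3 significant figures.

108 μg

Number of half-lives elapsed: n = 2.941/4.349 ≈ 0.67625.
A₀ = A × 2^n = 67.4 × 2^0.67625 = 67.4 × 1.598 ≈ 107.7 μg.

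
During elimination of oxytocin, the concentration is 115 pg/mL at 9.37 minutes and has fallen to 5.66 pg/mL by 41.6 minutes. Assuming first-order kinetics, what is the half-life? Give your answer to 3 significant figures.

7.42 minutes

Over Δt = 41.6 − 9.37 = 32.23 minutes, the level fell by a factor of 115/5.66 ≈ 20.318.
n = log₂(20.318) ≈ 4.3447 half-lives, so t½ = 32.23/4.3447 ≈ 7.4183 minutes.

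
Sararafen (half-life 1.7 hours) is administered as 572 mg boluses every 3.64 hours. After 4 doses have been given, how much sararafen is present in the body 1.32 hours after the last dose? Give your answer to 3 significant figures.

431 mg

The 4 doses were given 12.24, 8.6, 4.96, 1.32 hours ago.
Total = 572·(1/2)^(12.24/1.7) + 572·(1/2)^(8.6/1.7) + 572·(1/2)^(4.96/1.7) + 572·(1/2)^(1.32/1.7)
      = 3.8903 + 17.161 + 75.7 + 333.93 ≈ 430.68 mg.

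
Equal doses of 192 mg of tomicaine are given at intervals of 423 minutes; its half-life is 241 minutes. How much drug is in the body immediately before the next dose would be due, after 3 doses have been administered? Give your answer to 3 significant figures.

The 3 doses were given 1269, 846, 423 minutes ago.
Total = 192·(1/2)^(1269/241) + 192·(1/2)^(846/241) + 192·(1/2)^(423/241)
      = 4.9913 + 16.849 + 56.877 ≈ 78.717 mg.

78.7 mg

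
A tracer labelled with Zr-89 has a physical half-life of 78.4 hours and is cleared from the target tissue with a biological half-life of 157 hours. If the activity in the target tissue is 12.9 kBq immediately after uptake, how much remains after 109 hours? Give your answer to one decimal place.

3.0 kBq

1/t_eff = 1/t_phys + 1/t_biol = 1/78.4 + 1/157 = 0.019125 per hour.
t_eff = 78.4 × 157 / (78.4 + 157) ≈ 52.289 hours.
Remaining = 12.9 × (1/2)^(109/52.289) = 12.9 × (1/2)^2.0846 ≈ 3.0414 kBq.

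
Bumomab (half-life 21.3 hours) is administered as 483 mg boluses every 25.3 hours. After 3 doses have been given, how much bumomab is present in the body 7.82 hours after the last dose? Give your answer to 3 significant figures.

611 mg

The 3 doses were given 58.42, 33.12, 7.82 hours ago.
Total = 483·(1/2)^(58.42/21.3) + 483·(1/2)^(33.12/21.3) + 483·(1/2)^(7.82/21.3)
      = 72.161 + 164.39 + 374.48 ≈ 611.03 mg.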